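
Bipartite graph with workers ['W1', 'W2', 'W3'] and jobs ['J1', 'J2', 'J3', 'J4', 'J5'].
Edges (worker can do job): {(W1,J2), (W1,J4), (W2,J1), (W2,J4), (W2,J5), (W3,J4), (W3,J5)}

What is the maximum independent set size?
Maximum independent set = 5

By König's theorem:
- Min vertex cover = Max matching = 3
- Max independent set = Total vertices - Min vertex cover
- Max independent set = 8 - 3 = 5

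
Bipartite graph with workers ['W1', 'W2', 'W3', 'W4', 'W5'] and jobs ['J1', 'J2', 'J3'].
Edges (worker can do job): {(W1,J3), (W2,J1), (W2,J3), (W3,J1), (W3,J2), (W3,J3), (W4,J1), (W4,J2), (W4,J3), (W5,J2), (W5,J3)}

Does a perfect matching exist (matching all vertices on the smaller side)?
Yes, perfect matching exists (size 3)

Perfect matching: {(W3,J1), (W4,J3), (W5,J2)}
All 3 vertices on the smaller side are matched.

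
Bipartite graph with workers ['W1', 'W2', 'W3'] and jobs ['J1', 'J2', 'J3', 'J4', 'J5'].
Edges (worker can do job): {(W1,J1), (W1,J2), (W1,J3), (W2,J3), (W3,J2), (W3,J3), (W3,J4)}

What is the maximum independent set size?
Maximum independent set = 5

By König's theorem:
- Min vertex cover = Max matching = 3
- Max independent set = Total vertices - Min vertex cover
- Max independent set = 8 - 3 = 5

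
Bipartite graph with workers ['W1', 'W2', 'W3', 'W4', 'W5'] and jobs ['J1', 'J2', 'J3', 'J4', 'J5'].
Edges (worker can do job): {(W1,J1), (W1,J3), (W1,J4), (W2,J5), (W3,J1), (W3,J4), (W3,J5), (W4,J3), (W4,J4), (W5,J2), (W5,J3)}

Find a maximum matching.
Matching: {(W1,J3), (W2,J5), (W3,J1), (W4,J4), (W5,J2)}

Maximum matching (size 5):
  W1 → J3
  W2 → J5
  W3 → J1
  W4 → J4
  W5 → J2

Each worker is assigned to at most one job, and each job to at most one worker.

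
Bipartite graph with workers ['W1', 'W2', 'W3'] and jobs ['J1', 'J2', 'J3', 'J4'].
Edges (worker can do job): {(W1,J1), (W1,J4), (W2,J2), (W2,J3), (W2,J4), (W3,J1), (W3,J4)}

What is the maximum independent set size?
Maximum independent set = 4

By König's theorem:
- Min vertex cover = Max matching = 3
- Max independent set = Total vertices - Min vertex cover
- Max independent set = 7 - 3 = 4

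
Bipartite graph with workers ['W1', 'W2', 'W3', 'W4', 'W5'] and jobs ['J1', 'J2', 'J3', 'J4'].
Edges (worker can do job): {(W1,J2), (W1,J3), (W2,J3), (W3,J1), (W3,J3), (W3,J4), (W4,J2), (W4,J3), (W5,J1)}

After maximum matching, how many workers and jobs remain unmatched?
Unmatched: 1 workers, 0 jobs

Maximum matching size: 4
Workers: 5 total, 4 matched, 1 unmatched
Jobs: 4 total, 4 matched, 0 unmatched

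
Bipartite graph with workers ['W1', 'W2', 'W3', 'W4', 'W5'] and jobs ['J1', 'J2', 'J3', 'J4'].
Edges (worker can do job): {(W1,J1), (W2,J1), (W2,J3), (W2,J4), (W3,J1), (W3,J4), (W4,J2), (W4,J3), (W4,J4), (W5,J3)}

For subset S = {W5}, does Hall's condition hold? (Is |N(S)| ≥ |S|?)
Yes: |N(S)| = 1, |S| = 1

Subset S = {W5}
Neighbors N(S) = {J3}

|N(S)| = 1, |S| = 1
Hall's condition: |N(S)| ≥ |S| is satisfied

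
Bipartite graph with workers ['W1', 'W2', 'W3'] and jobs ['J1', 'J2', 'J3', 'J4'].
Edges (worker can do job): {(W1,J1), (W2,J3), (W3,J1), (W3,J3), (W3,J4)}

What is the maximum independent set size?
Maximum independent set = 4

By König's theorem:
- Min vertex cover = Max matching = 3
- Max independent set = Total vertices - Min vertex cover
- Max independent set = 7 - 3 = 4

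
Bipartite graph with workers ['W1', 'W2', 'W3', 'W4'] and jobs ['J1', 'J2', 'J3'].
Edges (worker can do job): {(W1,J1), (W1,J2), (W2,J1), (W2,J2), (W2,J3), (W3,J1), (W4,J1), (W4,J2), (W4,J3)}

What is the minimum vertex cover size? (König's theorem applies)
Minimum vertex cover size = 3

By König's theorem: in bipartite graphs,
min vertex cover = max matching = 3

Maximum matching has size 3, so minimum vertex cover also has size 3.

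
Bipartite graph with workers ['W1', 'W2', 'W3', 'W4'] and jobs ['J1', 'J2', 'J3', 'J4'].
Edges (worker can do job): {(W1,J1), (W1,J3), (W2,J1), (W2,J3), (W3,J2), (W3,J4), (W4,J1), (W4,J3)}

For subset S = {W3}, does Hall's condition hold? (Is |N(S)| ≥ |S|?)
Yes: |N(S)| = 2, |S| = 1

Subset S = {W3}
Neighbors N(S) = {J2, J4}

|N(S)| = 2, |S| = 1
Hall's condition: |N(S)| ≥ |S| is satisfied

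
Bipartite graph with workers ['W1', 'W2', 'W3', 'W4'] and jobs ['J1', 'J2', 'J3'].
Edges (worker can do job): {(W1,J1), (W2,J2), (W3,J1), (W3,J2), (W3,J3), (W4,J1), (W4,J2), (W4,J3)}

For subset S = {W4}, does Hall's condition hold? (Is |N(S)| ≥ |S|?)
Yes: |N(S)| = 3, |S| = 1

Subset S = {W4}
Neighbors N(S) = {J1, J2, J3}

|N(S)| = 3, |S| = 1
Hall's condition: |N(S)| ≥ |S| is satisfied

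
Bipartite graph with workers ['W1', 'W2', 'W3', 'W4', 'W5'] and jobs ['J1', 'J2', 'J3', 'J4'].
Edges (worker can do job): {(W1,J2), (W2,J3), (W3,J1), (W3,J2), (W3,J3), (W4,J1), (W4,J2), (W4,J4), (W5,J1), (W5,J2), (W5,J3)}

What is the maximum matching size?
Maximum matching size = 4

Maximum matching: {(W1,J2), (W3,J1), (W4,J4), (W5,J3)}
Size: 4

This assigns 4 workers to 4 distinct jobs.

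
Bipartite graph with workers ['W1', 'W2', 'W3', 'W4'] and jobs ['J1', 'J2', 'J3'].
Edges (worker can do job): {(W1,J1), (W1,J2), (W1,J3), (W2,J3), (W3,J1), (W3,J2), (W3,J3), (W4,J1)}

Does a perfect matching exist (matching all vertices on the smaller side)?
Yes, perfect matching exists (size 3)

Perfect matching: {(W1,J2), (W3,J3), (W4,J1)}
All 3 vertices on the smaller side are matched.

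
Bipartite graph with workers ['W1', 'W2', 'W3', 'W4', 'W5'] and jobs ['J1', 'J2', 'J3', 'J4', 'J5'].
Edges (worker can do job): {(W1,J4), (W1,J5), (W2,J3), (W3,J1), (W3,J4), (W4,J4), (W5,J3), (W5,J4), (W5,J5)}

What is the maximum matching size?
Maximum matching size = 4

Maximum matching: {(W1,J5), (W3,J1), (W4,J4), (W5,J3)}
Size: 4

This assigns 4 workers to 4 distinct jobs.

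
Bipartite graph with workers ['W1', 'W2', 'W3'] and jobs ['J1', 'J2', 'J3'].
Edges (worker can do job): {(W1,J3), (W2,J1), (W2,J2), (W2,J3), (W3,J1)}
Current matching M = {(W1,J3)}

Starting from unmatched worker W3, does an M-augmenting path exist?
Yes: W3 → J1

An M-augmenting path alternates non-matching / matching edges, starting and ending at unmatched vertices.
Path: W3 → J1
(J1 is unmatched in M, so the path is augmenting.)
Flipping edges along this path would increase |M| from 1 to 2.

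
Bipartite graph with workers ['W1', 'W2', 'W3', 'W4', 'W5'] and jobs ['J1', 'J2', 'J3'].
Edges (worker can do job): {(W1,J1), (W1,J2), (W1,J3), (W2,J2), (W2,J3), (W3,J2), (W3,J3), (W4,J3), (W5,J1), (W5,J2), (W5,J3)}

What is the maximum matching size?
Maximum matching size = 3

Maximum matching: {(W3,J2), (W4,J3), (W5,J1)}
Size: 3

This assigns 3 workers to 3 distinct jobs.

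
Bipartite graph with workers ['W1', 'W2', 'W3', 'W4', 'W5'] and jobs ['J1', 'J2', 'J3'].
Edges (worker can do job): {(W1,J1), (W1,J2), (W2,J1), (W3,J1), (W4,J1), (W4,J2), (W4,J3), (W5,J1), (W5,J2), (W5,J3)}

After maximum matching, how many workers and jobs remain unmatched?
Unmatched: 2 workers, 0 jobs

Maximum matching size: 3
Workers: 5 total, 3 matched, 2 unmatched
Jobs: 3 total, 3 matched, 0 unmatched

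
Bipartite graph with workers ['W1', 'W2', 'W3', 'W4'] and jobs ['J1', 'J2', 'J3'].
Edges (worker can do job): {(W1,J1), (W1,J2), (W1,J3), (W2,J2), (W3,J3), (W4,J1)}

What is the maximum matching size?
Maximum matching size = 3

Maximum matching: {(W1,J2), (W3,J3), (W4,J1)}
Size: 3

This assigns 3 workers to 3 distinct jobs.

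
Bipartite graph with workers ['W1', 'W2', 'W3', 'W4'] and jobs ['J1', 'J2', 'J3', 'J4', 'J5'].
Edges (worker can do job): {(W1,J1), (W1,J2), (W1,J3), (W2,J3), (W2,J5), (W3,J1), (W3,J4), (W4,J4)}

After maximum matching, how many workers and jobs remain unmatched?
Unmatched: 0 workers, 1 jobs

Maximum matching size: 4
Workers: 4 total, 4 matched, 0 unmatched
Jobs: 5 total, 4 matched, 1 unmatched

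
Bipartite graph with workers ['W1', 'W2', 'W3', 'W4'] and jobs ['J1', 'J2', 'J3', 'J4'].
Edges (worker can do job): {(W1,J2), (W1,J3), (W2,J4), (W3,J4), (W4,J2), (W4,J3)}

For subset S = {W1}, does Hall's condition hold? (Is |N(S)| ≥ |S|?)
Yes: |N(S)| = 2, |S| = 1

Subset S = {W1}
Neighbors N(S) = {J2, J3}

|N(S)| = 2, |S| = 1
Hall's condition: |N(S)| ≥ |S| is satisfied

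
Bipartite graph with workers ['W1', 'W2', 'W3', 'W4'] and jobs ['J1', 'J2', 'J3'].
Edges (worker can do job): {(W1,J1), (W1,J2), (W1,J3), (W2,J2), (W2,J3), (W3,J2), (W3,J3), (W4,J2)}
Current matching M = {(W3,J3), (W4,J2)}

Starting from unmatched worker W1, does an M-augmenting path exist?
Yes: W1 → J1

An M-augmenting path alternates non-matching / matching edges, starting and ending at unmatched vertices.
Path: W1 → J1
(J1 is unmatched in M, so the path is augmenting.)
Flipping edges along this path would increase |M| from 2 to 3.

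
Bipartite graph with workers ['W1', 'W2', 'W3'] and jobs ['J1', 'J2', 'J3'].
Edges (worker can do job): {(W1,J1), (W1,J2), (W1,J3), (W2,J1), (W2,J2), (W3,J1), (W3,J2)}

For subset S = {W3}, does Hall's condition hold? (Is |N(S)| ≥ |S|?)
Yes: |N(S)| = 2, |S| = 1

Subset S = {W3}
Neighbors N(S) = {J1, J2}

|N(S)| = 2, |S| = 1
Hall's condition: |N(S)| ≥ |S| is satisfied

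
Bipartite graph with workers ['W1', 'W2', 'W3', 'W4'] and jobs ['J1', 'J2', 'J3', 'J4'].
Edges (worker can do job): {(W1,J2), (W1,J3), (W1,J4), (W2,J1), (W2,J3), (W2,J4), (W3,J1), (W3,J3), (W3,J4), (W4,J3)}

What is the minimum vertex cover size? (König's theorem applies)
Minimum vertex cover size = 4

By König's theorem: in bipartite graphs,
min vertex cover = max matching = 4

Maximum matching has size 4, so minimum vertex cover also has size 4.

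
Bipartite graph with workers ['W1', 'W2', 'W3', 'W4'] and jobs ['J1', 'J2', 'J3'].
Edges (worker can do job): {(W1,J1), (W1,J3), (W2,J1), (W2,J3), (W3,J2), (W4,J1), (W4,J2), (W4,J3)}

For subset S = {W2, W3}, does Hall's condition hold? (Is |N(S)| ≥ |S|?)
Yes: |N(S)| = 3, |S| = 2

Subset S = {W2, W3}
Neighbors N(S) = {J1, J2, J3}

|N(S)| = 3, |S| = 2
Hall's condition: |N(S)| ≥ |S| is satisfied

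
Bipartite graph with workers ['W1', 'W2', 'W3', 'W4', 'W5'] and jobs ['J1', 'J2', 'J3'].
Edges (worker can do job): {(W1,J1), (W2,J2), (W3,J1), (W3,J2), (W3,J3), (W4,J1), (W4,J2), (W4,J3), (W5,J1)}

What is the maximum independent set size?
Maximum independent set = 5

By König's theorem:
- Min vertex cover = Max matching = 3
- Max independent set = Total vertices - Min vertex cover
- Max independent set = 8 - 3 = 5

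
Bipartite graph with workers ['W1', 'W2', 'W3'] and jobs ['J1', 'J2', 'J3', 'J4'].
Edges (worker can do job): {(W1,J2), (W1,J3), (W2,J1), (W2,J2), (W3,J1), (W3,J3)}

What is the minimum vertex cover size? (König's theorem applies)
Minimum vertex cover size = 3

By König's theorem: in bipartite graphs,
min vertex cover = max matching = 3

Maximum matching has size 3, so minimum vertex cover also has size 3.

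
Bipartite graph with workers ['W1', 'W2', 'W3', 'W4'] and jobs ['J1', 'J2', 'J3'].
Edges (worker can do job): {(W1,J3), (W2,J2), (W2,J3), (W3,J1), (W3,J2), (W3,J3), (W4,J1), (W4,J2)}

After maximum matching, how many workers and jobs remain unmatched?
Unmatched: 1 workers, 0 jobs

Maximum matching size: 3
Workers: 4 total, 3 matched, 1 unmatched
Jobs: 3 total, 3 matched, 0 unmatched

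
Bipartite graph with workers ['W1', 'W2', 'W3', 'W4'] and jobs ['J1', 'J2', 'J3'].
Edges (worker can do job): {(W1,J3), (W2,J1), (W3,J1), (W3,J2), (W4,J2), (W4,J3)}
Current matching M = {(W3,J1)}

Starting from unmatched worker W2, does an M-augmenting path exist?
Yes: W2 → J1 → W3 → J2

An M-augmenting path alternates non-matching / matching edges, starting and ending at unmatched vertices.
Path: W2 → J1 → W3 → J2
(J2 is unmatched in M, so the path is augmenting.)
Flipping edges along this path would increase |M| from 1 to 2.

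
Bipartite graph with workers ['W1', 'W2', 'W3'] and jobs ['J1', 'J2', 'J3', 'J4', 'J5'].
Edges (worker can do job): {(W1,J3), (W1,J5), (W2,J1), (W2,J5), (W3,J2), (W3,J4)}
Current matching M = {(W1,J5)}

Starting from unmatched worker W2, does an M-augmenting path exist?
Yes: W2 → J5 → W1 → J3

An M-augmenting path alternates non-matching / matching edges, starting and ending at unmatched vertices.
Path: W2 → J5 → W1 → J3
(J3 is unmatched in M, so the path is augmenting.)
Flipping edges along this path would increase |M| from 1 to 2.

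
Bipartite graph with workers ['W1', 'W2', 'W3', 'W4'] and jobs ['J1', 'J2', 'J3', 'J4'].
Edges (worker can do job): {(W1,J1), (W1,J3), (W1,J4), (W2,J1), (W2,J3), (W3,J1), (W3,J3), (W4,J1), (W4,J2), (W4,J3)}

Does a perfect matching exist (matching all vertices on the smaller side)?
Yes, perfect matching exists (size 4)

Perfect matching: {(W1,J4), (W2,J1), (W3,J3), (W4,J2)}
All 4 vertices on the smaller side are matched.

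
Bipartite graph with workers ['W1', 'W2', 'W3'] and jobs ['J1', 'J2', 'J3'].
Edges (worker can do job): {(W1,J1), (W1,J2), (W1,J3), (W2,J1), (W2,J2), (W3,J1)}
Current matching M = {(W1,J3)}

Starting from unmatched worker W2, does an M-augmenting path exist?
Yes: W2 → J2

An M-augmenting path alternates non-matching / matching edges, starting and ending at unmatched vertices.
Path: W2 → J2
(J2 is unmatched in M, so the path is augmenting.)
Flipping edges along this path would increase |M| from 1 to 2.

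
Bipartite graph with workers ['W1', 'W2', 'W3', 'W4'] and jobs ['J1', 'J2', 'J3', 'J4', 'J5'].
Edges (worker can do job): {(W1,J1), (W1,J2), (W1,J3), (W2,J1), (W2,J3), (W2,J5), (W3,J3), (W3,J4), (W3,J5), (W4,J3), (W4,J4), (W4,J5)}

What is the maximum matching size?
Maximum matching size = 4

Maximum matching: {(W1,J3), (W2,J1), (W3,J5), (W4,J4)}
Size: 4

This assigns 4 workers to 4 distinct jobs.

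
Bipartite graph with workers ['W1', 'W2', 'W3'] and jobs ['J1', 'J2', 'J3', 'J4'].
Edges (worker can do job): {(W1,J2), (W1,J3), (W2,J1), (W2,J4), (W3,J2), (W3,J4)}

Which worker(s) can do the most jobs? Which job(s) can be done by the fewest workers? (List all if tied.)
Most versatile: W1, W2, W3 (2 jobs); Least covered: J1, J3 (1 workers)

Worker degrees (jobs they can do): W1:2, W2:2, W3:2
Job degrees (workers who can do it): J1:1, J2:2, J3:1, J4:2

Maximum worker degree is 2, achieved by: W1, W2, W3
Minimum job degree is 1, achieved by: J1, J3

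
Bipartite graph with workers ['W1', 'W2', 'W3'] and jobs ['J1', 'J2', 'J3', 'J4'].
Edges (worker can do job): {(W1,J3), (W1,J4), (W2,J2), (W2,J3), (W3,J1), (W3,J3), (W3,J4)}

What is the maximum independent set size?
Maximum independent set = 4

By König's theorem:
- Min vertex cover = Max matching = 3
- Max independent set = Total vertices - Min vertex cover
- Max independent set = 7 - 3 = 4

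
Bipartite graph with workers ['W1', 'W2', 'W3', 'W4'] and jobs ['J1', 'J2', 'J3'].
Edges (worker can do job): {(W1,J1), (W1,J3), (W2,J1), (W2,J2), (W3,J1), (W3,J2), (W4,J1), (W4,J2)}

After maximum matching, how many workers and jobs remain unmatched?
Unmatched: 1 workers, 0 jobs

Maximum matching size: 3
Workers: 4 total, 3 matched, 1 unmatched
Jobs: 3 total, 3 matched, 0 unmatched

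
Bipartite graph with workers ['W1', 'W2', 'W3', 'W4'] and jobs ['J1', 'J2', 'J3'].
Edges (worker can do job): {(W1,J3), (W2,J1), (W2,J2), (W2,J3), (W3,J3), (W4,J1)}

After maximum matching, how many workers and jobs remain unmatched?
Unmatched: 1 workers, 0 jobs

Maximum matching size: 3
Workers: 4 total, 3 matched, 1 unmatched
Jobs: 3 total, 3 matched, 0 unmatched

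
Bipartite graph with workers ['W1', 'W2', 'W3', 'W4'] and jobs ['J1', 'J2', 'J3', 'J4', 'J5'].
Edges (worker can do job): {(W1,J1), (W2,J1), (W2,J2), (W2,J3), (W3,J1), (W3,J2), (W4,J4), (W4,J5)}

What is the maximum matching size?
Maximum matching size = 4

Maximum matching: {(W1,J1), (W2,J3), (W3,J2), (W4,J4)}
Size: 4

This assigns 4 workers to 4 distinct jobs.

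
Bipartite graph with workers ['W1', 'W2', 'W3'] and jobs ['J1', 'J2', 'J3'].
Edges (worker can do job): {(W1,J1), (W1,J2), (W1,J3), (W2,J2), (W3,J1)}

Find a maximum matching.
Matching: {(W1,J3), (W2,J2), (W3,J1)}

Maximum matching (size 3):
  W1 → J3
  W2 → J2
  W3 → J1

Each worker is assigned to at most one job, and each job to at most one worker.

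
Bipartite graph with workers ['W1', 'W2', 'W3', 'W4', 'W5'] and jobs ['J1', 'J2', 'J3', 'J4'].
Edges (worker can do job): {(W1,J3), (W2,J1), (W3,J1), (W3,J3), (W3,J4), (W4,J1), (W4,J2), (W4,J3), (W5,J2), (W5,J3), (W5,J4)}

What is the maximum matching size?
Maximum matching size = 4

Maximum matching: {(W1,J3), (W3,J1), (W4,J2), (W5,J4)}
Size: 4

This assigns 4 workers to 4 distinct jobs.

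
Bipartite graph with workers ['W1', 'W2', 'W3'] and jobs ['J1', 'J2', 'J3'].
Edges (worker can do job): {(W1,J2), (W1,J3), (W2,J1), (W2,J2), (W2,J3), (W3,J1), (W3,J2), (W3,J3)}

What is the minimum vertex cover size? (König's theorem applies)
Minimum vertex cover size = 3

By König's theorem: in bipartite graphs,
min vertex cover = max matching = 3

Maximum matching has size 3, so minimum vertex cover also has size 3.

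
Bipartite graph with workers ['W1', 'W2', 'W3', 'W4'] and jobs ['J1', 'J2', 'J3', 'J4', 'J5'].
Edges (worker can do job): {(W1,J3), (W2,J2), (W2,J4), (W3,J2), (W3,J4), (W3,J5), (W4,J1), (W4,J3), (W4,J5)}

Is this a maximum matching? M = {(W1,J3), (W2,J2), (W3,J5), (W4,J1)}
Yes, size 4 is maximum

Proposed matching has size 4.
Maximum matching size for this graph: 4.

This is a maximum matching.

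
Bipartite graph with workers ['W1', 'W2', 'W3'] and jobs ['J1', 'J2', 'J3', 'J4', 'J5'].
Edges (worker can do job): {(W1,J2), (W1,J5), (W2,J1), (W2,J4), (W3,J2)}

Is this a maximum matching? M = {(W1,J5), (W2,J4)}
No, size 2 is not maximum

Proposed matching has size 2.
Maximum matching size for this graph: 3.

This is NOT maximum - can be improved to size 3.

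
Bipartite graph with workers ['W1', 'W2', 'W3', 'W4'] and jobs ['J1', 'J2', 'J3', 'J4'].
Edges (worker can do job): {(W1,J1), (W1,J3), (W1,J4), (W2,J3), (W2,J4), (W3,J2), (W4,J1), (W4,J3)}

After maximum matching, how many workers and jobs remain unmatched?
Unmatched: 0 workers, 0 jobs

Maximum matching size: 4
Workers: 4 total, 4 matched, 0 unmatched
Jobs: 4 total, 4 matched, 0 unmatched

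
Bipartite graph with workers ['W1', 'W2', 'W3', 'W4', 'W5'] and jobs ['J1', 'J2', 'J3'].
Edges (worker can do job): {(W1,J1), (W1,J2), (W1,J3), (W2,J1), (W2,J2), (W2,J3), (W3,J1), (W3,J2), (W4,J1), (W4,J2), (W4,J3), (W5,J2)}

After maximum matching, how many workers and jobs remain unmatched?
Unmatched: 2 workers, 0 jobs

Maximum matching size: 3
Workers: 5 total, 3 matched, 2 unmatched
Jobs: 3 total, 3 matched, 0 unmatched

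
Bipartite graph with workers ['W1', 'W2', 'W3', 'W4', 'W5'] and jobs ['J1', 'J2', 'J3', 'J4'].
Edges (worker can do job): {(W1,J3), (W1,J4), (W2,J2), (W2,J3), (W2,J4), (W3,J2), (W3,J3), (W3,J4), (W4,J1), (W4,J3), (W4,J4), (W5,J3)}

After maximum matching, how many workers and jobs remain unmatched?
Unmatched: 1 workers, 0 jobs

Maximum matching size: 4
Workers: 5 total, 4 matched, 1 unmatched
Jobs: 4 total, 4 matched, 0 unmatched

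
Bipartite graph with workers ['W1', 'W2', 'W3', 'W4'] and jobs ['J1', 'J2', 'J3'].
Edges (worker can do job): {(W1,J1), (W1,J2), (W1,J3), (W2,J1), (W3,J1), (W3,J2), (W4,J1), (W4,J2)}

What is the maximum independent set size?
Maximum independent set = 4

By König's theorem:
- Min vertex cover = Max matching = 3
- Max independent set = Total vertices - Min vertex cover
- Max independent set = 7 - 3 = 4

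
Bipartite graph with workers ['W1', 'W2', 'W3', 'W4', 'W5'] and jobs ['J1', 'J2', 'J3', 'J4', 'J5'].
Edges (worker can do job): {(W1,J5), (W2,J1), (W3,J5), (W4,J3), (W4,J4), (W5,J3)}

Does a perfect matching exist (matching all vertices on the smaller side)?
No, maximum matching has size 4 < 5

Maximum matching has size 4, need 5 for perfect matching.
Unmatched workers: ['W1']
Unmatched jobs: ['J2']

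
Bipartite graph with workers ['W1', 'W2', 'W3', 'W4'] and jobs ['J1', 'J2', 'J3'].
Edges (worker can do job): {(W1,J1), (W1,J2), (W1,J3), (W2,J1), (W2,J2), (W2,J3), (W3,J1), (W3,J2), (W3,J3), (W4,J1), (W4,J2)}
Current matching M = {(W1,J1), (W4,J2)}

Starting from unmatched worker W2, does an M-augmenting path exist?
Yes: W2 → J3

An M-augmenting path alternates non-matching / matching edges, starting and ending at unmatched vertices.
Path: W2 → J3
(J3 is unmatched in M, so the path is augmenting.)
Flipping edges along this path would increase |M| from 2 to 3.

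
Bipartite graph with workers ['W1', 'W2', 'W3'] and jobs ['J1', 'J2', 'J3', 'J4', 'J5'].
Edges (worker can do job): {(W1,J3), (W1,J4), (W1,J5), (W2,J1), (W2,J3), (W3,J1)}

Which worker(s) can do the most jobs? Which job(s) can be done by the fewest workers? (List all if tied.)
Most versatile: W1 (3 jobs); Least covered: J2 (0 workers)

Worker degrees (jobs they can do): W1:3, W2:2, W3:1
Job degrees (workers who can do it): J1:2, J2:0, J3:2, J4:1, J5:1

Maximum worker degree is 3, achieved by: W1
Minimum job degree is 0, achieved by: J2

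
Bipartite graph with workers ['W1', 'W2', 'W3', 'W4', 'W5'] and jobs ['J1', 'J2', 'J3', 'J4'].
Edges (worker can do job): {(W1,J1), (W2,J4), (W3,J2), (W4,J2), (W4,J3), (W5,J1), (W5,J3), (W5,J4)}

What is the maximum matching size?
Maximum matching size = 4

Maximum matching: {(W1,J1), (W2,J4), (W3,J2), (W5,J3)}
Size: 4

This assigns 4 workers to 4 distinct jobs.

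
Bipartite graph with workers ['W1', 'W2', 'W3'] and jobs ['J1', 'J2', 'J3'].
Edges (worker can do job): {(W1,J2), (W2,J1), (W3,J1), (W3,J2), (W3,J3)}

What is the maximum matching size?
Maximum matching size = 3

Maximum matching: {(W1,J2), (W2,J1), (W3,J3)}
Size: 3

This assigns 3 workers to 3 distinct jobs.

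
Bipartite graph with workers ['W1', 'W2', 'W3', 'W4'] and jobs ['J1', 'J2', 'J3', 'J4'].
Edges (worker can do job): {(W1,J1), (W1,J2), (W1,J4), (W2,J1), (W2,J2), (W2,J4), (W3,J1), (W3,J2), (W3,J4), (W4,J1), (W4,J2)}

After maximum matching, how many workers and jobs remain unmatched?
Unmatched: 1 workers, 1 jobs

Maximum matching size: 3
Workers: 4 total, 3 matched, 1 unmatched
Jobs: 4 total, 3 matched, 1 unmatched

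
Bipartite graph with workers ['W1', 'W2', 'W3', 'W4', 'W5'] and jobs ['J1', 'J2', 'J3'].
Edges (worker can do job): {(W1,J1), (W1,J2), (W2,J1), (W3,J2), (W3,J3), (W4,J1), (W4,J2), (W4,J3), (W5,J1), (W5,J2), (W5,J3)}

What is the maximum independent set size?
Maximum independent set = 5

By König's theorem:
- Min vertex cover = Max matching = 3
- Max independent set = Total vertices - Min vertex cover
- Max independent set = 8 - 3 = 5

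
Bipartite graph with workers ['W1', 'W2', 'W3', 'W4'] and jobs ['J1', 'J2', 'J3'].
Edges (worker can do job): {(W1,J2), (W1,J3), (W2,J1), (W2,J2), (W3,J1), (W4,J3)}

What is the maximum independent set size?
Maximum independent set = 4

By König's theorem:
- Min vertex cover = Max matching = 3
- Max independent set = Total vertices - Min vertex cover
- Max independent set = 7 - 3 = 4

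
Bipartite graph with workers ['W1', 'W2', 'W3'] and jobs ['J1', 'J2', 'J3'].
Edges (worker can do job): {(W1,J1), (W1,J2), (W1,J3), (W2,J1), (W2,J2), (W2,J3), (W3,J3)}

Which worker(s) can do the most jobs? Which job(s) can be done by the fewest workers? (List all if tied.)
Most versatile: W1, W2 (3 jobs); Least covered: J1, J2 (2 workers)

Worker degrees (jobs they can do): W1:3, W2:3, W3:1
Job degrees (workers who can do it): J1:2, J2:2, J3:3

Maximum worker degree is 3, achieved by: W1, W2
Minimum job degree is 2, achieved by: J1, J2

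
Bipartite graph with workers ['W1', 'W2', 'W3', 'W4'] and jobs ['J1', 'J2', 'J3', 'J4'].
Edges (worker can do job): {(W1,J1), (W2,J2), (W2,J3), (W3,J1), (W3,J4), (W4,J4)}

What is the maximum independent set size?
Maximum independent set = 5

By König's theorem:
- Min vertex cover = Max matching = 3
- Max independent set = Total vertices - Min vertex cover
- Max independent set = 8 - 3 = 5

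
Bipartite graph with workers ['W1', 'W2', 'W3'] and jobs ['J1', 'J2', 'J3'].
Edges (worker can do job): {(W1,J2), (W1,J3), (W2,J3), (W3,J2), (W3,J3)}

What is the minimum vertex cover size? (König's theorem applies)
Minimum vertex cover size = 2

By König's theorem: in bipartite graphs,
min vertex cover = max matching = 2

Maximum matching has size 2, so minimum vertex cover also has size 2.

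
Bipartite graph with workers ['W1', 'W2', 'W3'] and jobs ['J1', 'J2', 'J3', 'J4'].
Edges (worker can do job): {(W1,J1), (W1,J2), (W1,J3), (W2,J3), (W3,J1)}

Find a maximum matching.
Matching: {(W1,J2), (W2,J3), (W3,J1)}

Maximum matching (size 3):
  W1 → J2
  W2 → J3
  W3 → J1

Each worker is assigned to at most one job, and each job to at most one worker.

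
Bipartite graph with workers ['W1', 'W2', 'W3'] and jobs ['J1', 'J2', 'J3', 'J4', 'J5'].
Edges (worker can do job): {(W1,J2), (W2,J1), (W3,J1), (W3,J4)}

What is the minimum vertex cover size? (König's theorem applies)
Minimum vertex cover size = 3

By König's theorem: in bipartite graphs,
min vertex cover = max matching = 3

Maximum matching has size 3, so minimum vertex cover also has size 3.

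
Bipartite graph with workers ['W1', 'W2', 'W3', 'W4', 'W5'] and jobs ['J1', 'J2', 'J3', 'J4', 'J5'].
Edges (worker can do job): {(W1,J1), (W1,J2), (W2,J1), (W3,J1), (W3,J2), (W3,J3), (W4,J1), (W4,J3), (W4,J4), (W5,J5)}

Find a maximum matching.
Matching: {(W1,J2), (W2,J1), (W3,J3), (W4,J4), (W5,J5)}

Maximum matching (size 5):
  W1 → J2
  W2 → J1
  W3 → J3
  W4 → J4
  W5 → J5

Each worker is assigned to at most one job, and each job to at most one worker.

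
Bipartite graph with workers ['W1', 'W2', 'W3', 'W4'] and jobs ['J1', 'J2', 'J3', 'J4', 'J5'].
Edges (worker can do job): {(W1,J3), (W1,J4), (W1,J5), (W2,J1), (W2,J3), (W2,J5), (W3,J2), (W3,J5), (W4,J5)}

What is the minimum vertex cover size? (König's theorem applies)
Minimum vertex cover size = 4

By König's theorem: in bipartite graphs,
min vertex cover = max matching = 4

Maximum matching has size 4, so minimum vertex cover also has size 4.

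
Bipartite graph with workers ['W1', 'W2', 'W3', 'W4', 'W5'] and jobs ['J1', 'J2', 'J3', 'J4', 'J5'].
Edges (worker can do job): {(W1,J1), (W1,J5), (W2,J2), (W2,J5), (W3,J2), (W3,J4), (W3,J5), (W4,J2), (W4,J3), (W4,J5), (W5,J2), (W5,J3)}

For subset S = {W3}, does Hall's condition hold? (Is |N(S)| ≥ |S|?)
Yes: |N(S)| = 3, |S| = 1

Subset S = {W3}
Neighbors N(S) = {J2, J4, J5}

|N(S)| = 3, |S| = 1
Hall's condition: |N(S)| ≥ |S| is satisfied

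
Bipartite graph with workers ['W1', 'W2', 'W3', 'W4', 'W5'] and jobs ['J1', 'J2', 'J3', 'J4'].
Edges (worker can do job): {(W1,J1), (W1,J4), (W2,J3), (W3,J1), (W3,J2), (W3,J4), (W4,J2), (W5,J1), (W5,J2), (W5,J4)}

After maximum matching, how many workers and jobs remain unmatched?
Unmatched: 1 workers, 0 jobs

Maximum matching size: 4
Workers: 5 total, 4 matched, 1 unmatched
Jobs: 4 total, 4 matched, 0 unmatched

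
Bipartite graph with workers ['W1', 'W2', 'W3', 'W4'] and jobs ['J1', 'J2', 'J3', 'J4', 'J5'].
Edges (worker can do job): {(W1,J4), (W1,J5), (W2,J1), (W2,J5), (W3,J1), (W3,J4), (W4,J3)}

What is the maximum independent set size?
Maximum independent set = 5

By König's theorem:
- Min vertex cover = Max matching = 4
- Max independent set = Total vertices - Min vertex cover
- Max independent set = 9 - 4 = 5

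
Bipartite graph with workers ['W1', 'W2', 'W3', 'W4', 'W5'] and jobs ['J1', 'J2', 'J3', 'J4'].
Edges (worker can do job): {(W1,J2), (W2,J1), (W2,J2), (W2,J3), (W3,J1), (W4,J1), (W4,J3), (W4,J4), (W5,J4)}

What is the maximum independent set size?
Maximum independent set = 5

By König's theorem:
- Min vertex cover = Max matching = 4
- Max independent set = Total vertices - Min vertex cover
- Max independent set = 9 - 4 = 5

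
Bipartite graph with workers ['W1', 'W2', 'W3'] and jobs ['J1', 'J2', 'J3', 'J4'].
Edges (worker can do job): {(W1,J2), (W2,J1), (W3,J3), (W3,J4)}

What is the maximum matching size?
Maximum matching size = 3

Maximum matching: {(W1,J2), (W2,J1), (W3,J3)}
Size: 3

This assigns 3 workers to 3 distinct jobs.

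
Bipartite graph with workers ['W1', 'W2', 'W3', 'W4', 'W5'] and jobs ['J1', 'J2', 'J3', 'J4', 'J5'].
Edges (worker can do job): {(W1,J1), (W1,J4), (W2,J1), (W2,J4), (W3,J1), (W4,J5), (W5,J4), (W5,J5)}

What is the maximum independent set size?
Maximum independent set = 7

By König's theorem:
- Min vertex cover = Max matching = 3
- Max independent set = Total vertices - Min vertex cover
- Max independent set = 10 - 3 = 7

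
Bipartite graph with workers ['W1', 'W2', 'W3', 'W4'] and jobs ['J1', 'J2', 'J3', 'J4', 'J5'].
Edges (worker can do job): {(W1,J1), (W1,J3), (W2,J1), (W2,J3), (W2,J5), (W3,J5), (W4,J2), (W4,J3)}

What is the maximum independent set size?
Maximum independent set = 5

By König's theorem:
- Min vertex cover = Max matching = 4
- Max independent set = Total vertices - Min vertex cover
- Max independent set = 9 - 4 = 5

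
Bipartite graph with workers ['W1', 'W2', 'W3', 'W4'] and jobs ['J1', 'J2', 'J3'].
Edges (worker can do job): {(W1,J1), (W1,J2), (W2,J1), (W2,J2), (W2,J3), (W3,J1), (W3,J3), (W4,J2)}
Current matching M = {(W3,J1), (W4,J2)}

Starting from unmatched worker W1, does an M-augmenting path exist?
Yes: W1 → J1 → W3 → J3

An M-augmenting path alternates non-matching / matching edges, starting and ending at unmatched vertices.
Path: W1 → J1 → W3 → J3
(J3 is unmatched in M, so the path is augmenting.)
Flipping edges along this path would increase |M| from 2 to 3.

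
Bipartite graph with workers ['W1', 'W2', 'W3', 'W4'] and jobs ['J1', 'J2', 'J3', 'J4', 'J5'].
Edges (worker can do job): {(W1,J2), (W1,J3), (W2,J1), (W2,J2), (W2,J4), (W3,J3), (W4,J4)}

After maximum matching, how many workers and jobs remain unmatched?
Unmatched: 0 workers, 1 jobs

Maximum matching size: 4
Workers: 4 total, 4 matched, 0 unmatched
Jobs: 5 total, 4 matched, 1 unmatched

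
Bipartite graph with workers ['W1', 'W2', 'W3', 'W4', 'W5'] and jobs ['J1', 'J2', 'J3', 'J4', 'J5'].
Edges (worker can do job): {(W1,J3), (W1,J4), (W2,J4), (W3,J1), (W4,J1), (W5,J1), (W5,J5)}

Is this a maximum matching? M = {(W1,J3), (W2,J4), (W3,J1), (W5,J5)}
Yes, size 4 is maximum

Proposed matching has size 4.
Maximum matching size for this graph: 4.

This is a maximum matching.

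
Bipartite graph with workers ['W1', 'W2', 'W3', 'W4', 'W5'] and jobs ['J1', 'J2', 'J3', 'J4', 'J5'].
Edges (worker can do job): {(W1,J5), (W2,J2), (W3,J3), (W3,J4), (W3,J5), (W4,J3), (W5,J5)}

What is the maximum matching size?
Maximum matching size = 4

Maximum matching: {(W2,J2), (W3,J4), (W4,J3), (W5,J5)}
Size: 4

This assigns 4 workers to 4 distinct jobs.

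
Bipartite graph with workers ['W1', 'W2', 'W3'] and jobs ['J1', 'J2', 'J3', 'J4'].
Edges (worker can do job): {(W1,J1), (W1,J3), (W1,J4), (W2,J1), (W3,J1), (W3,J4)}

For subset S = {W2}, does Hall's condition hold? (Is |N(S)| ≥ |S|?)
Yes: |N(S)| = 1, |S| = 1

Subset S = {W2}
Neighbors N(S) = {J1}

|N(S)| = 1, |S| = 1
Hall's condition: |N(S)| ≥ |S| is satisfied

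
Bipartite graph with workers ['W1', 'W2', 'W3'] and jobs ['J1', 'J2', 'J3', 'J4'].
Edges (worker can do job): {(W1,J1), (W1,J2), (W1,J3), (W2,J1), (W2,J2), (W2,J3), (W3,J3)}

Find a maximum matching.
Matching: {(W1,J1), (W2,J2), (W3,J3)}

Maximum matching (size 3):
  W1 → J1
  W2 → J2
  W3 → J3

Each worker is assigned to at most one job, and each job to at most one worker.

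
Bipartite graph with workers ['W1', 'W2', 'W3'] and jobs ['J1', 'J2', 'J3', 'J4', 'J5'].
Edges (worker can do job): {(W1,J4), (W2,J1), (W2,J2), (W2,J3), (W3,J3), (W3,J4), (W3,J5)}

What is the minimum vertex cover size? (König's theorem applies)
Minimum vertex cover size = 3

By König's theorem: in bipartite graphs,
min vertex cover = max matching = 3

Maximum matching has size 3, so minimum vertex cover also has size 3.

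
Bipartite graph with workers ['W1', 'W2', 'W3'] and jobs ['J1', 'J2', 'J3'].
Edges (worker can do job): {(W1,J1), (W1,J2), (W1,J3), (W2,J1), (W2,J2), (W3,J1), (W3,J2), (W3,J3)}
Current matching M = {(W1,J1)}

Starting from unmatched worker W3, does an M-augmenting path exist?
Yes: W3 → J2

An M-augmenting path alternates non-matching / matching edges, starting and ending at unmatched vertices.
Path: W3 → J2
(J2 is unmatched in M, so the path is augmenting.)
Flipping edges along this path would increase |M| from 1 to 2.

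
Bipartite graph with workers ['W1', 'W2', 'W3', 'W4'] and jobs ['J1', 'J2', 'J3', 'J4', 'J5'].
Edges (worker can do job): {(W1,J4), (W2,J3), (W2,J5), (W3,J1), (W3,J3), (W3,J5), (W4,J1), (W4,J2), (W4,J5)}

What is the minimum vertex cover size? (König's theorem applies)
Minimum vertex cover size = 4

By König's theorem: in bipartite graphs,
min vertex cover = max matching = 4

Maximum matching has size 4, so minimum vertex cover also has size 4.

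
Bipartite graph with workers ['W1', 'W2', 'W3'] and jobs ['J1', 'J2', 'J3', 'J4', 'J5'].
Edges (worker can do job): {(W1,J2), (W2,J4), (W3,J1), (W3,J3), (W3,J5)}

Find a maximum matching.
Matching: {(W1,J2), (W2,J4), (W3,J3)}

Maximum matching (size 3):
  W1 → J2
  W2 → J4
  W3 → J3

Each worker is assigned to at most one job, and each job to at most one worker.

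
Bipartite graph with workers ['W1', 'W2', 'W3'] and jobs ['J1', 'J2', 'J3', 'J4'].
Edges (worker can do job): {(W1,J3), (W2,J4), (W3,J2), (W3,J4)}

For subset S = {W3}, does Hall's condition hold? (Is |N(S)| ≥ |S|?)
Yes: |N(S)| = 2, |S| = 1

Subset S = {W3}
Neighbors N(S) = {J2, J4}

|N(S)| = 2, |S| = 1
Hall's condition: |N(S)| ≥ |S| is satisfied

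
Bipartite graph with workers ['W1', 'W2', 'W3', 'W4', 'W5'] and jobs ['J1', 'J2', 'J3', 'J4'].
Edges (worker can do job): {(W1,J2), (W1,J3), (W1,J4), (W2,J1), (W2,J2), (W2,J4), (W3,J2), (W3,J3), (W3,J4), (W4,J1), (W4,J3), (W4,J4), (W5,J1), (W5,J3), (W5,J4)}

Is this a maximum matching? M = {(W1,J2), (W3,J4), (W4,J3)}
No, size 3 is not maximum

Proposed matching has size 3.
Maximum matching size for this graph: 4.

This is NOT maximum - can be improved to size 4.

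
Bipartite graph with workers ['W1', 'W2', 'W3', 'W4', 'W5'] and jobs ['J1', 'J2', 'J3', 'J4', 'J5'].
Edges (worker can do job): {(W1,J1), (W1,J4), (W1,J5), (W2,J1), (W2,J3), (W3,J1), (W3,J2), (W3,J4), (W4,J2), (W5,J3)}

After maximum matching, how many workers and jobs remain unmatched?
Unmatched: 0 workers, 0 jobs

Maximum matching size: 5
Workers: 5 total, 5 matched, 0 unmatched
Jobs: 5 total, 5 matched, 0 unmatched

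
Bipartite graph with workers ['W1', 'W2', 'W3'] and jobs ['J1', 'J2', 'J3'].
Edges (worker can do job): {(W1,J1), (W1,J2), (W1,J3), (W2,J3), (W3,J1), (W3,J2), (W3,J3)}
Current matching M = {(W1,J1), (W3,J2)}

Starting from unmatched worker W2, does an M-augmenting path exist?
Yes: W2 → J3

An M-augmenting path alternates non-matching / matching edges, starting and ending at unmatched vertices.
Path: W2 → J3
(J3 is unmatched in M, so the path is augmenting.)
Flipping edges along this path would increase |M| from 2 to 3.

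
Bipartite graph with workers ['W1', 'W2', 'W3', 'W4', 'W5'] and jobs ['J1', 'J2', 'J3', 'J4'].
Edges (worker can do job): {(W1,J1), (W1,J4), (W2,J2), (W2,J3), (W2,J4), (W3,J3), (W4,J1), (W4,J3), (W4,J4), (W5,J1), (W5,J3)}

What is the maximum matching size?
Maximum matching size = 4

Maximum matching: {(W2,J2), (W3,J3), (W4,J4), (W5,J1)}
Size: 4

This assigns 4 workers to 4 distinct jobs.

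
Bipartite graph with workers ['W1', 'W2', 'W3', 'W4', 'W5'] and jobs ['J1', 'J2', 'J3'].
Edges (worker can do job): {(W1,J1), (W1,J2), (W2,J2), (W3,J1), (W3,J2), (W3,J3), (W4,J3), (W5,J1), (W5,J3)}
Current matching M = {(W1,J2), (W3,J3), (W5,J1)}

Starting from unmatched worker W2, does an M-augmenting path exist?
No augmenting path from W2

Alternating search from W2 reaches jobs: {J1, J2, J3}.
Every reachable job is already matched in M, and following those matched edges back to workers exposes no further unvisited jobs.
No M-augmenting path from W2 exists.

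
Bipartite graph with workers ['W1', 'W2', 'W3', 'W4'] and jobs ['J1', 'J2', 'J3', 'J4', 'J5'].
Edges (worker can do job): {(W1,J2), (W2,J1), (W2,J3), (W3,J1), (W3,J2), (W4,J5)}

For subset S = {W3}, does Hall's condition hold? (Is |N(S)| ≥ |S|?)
Yes: |N(S)| = 2, |S| = 1

Subset S = {W3}
Neighbors N(S) = {J1, J2}

|N(S)| = 2, |S| = 1
Hall's condition: |N(S)| ≥ |S| is satisfied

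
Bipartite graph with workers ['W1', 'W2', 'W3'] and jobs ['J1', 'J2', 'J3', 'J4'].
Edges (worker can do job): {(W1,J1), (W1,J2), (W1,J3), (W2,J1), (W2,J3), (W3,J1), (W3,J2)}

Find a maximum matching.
Matching: {(W1,J3), (W2,J1), (W3,J2)}

Maximum matching (size 3):
  W1 → J3
  W2 → J1
  W3 → J2

Each worker is assigned to at most one job, and each job to at most one worker.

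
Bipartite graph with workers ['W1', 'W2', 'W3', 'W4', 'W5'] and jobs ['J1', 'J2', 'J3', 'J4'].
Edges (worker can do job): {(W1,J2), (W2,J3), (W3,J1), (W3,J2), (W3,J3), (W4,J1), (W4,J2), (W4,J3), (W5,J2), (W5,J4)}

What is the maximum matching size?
Maximum matching size = 4

Maximum matching: {(W1,J2), (W3,J3), (W4,J1), (W5,J4)}
Size: 4

This assigns 4 workers to 4 distinct jobs.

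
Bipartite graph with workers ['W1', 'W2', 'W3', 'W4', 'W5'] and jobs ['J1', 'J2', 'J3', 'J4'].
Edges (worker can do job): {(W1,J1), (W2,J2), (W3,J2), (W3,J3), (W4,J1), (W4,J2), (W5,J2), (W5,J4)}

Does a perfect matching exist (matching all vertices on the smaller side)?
Yes, perfect matching exists (size 4)

Perfect matching: {(W1,J1), (W3,J3), (W4,J2), (W5,J4)}
All 4 vertices on the smaller side are matched.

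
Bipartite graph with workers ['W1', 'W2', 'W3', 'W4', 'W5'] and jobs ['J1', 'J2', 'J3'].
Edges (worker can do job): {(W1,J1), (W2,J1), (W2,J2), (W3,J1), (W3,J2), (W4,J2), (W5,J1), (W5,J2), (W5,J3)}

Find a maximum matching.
Matching: {(W1,J1), (W3,J2), (W5,J3)}

Maximum matching (size 3):
  W1 → J1
  W3 → J2
  W5 → J3

Each worker is assigned to at most one job, and each job to at most one worker.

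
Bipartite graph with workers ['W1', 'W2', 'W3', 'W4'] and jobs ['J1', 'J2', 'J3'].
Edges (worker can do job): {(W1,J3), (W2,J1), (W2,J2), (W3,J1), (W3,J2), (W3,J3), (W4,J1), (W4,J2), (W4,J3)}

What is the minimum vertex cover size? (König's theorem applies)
Minimum vertex cover size = 3

By König's theorem: in bipartite graphs,
min vertex cover = max matching = 3

Maximum matching has size 3, so minimum vertex cover also has size 3.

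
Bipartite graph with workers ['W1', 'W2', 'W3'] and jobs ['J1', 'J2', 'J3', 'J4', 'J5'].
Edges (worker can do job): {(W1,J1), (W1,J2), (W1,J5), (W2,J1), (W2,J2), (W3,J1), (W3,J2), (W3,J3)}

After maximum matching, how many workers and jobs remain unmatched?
Unmatched: 0 workers, 2 jobs

Maximum matching size: 3
Workers: 3 total, 3 matched, 0 unmatched
Jobs: 5 total, 3 matched, 2 unmatched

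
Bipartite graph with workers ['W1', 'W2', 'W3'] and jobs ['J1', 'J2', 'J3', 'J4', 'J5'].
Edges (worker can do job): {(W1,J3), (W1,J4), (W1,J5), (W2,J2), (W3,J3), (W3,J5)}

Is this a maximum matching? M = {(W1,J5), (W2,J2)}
No, size 2 is not maximum

Proposed matching has size 2.
Maximum matching size for this graph: 3.

This is NOT maximum - can be improved to size 3.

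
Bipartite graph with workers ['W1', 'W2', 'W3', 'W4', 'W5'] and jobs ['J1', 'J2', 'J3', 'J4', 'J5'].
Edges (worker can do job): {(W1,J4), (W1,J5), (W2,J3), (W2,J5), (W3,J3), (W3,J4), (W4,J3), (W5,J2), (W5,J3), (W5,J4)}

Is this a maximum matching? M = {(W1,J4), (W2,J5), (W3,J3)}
No, size 3 is not maximum

Proposed matching has size 3.
Maximum matching size for this graph: 4.

This is NOT maximum - can be improved to size 4.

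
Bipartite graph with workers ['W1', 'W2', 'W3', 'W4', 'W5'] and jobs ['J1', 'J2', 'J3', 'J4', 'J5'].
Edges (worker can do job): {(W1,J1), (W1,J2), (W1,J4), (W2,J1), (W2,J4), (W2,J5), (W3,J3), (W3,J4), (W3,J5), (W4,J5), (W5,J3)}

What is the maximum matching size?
Maximum matching size = 5

Maximum matching: {(W1,J2), (W2,J1), (W3,J4), (W4,J5), (W5,J3)}
Size: 5

This assigns 5 workers to 5 distinct jobs.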